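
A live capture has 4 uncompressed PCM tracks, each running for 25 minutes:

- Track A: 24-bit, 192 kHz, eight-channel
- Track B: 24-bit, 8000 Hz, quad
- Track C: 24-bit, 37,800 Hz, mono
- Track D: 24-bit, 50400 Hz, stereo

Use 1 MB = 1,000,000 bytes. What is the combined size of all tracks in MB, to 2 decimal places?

7679.70 MB

25 minutes = 1,500 s.
Track A: 192,000 × 1,500 × 3 × 8 = 6,912,000,000 bytes.
Track B: 8,000 × 1,500 × 3 × 4 = 144,000,000 bytes.
Track C: 37,800 × 1,500 × 3 × 1 = 170,100,000 bytes.
Track D: 50,400 × 1,500 × 3 × 2 = 453,600,000 bytes.
Total = 7,679,700,000 bytes = 7679.70 MB.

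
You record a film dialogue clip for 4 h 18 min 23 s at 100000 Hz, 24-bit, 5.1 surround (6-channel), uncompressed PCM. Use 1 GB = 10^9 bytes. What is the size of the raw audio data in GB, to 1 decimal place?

27.9 GB

Duration = 4 h 18 min 23 s = 15,503 s.
Bytes = 100,000 samples/s × 15,503 s × 3 bytes/sample × 6 ch = 27,905,400,000 bytes.
27,905,400,000 / 1,000,000,000 = 27.9 GB.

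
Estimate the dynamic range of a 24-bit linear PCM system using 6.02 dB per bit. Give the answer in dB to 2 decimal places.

144.48 dB

24 × 6.02 = 144.48 dB.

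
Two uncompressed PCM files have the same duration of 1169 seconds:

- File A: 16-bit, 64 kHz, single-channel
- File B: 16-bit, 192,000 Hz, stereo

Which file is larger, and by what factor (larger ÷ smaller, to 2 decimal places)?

File A: 64,000 × 2 × 1 = 128,000 bytes/s.
File B: 192,000 × 2 × 2 = 768,000 bytes/s.
File B is larger; ratio = 897,792,000 / 149,632,000 = 6.00.

File B, by a factor of 6.00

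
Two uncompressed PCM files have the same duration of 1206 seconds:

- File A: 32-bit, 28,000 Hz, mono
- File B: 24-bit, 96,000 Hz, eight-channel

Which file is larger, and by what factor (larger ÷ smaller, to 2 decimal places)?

File A: 28,000 × 4 × 1 = 112,000 bytes/s.
File B: 96,000 × 3 × 8 = 2,304,000 bytes/s.
File B is larger; ratio = 2,778,624,000 / 135,072,000 = 20.57.

File B, by a factor of 20.57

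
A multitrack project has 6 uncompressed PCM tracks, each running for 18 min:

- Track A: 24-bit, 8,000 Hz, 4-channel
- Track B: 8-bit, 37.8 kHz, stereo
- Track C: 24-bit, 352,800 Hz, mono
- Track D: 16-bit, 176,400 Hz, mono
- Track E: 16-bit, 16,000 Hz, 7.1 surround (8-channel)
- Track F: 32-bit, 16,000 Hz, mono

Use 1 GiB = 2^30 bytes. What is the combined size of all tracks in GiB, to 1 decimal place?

18 min = 1,080 s.
Track A: 8,000 × 1,080 × 3 × 4 = 103,680,000 bytes.
Track B: 37,800 × 1,080 × 1 × 2 = 81,648,000 bytes.
Track C: 352,800 × 1,080 × 3 × 1 = 1,143,072,000 bytes.
Track D: 176,400 × 1,080 × 2 × 1 = 381,024,000 bytes.
Track E: 16,000 × 1,080 × 2 × 8 = 276,480,000 bytes.
Track F: 16,000 × 1,080 × 4 × 1 = 69,120,000 bytes.
Total = 2,055,024,000 bytes = 1.9 GiB.

1.9 GiB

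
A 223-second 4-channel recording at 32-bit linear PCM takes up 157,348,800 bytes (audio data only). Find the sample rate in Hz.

Bytes = sample_rate × seconds × bytes_per_sample × channels.
sample_rate = 157,348,800 / (223 × 4 × 4) = 157,348,800 / 3,568 = 44,100 Hz.

44,100 Hz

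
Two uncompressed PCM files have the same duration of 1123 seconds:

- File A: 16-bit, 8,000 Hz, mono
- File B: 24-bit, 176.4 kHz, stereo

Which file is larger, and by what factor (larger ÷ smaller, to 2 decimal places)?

File A: 8,000 × 2 × 1 = 16,000 bytes/s.
File B: 176,400 × 3 × 2 = 1,058,400 bytes/s.
File B is larger; ratio = 1,188,583,200 / 17,968,000 = 66.15.

File B, by a factor of 66.15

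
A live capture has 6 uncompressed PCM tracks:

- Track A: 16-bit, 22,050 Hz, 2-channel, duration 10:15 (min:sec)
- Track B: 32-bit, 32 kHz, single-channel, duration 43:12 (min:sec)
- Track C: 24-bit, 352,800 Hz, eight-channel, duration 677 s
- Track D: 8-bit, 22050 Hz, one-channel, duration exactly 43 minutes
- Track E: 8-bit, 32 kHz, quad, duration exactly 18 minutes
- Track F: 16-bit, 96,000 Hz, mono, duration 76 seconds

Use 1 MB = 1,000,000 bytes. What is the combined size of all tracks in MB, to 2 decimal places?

Track A: 10:15 (min:sec) = 615 s; 22,050 × 615 × 2 × 2 = 54,243,000 bytes.
Track B: 43:12 (min:sec) = 2,592 s; 32,000 × 2,592 × 4 × 1 = 331,776,000 bytes.
Track C: 352,800 × 677 × 3 × 8 = 5,732,294,400 bytes.
Track D: exactly 43 minutes = 2,580 s; 22,050 × 2,580 × 1 × 1 = 56,889,000 bytes.
Track E: exactly 18 minutes = 1,080 s; 32,000 × 1,080 × 1 × 4 = 138,240,000 bytes.
Track F: 96,000 × 76 × 2 × 1 = 14,592,000 bytes.
Total = 6,328,034,400 bytes = 6328.03 MB.

6328.03 MB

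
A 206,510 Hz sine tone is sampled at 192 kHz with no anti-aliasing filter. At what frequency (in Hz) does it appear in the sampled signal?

Nyquist = 192,000/2 = 96,000 Hz; 206,510 Hz exceeds it.
Alias = |206,510 − 1×192,000| = |206,510 − 192,000| = 14,510 Hz.

14,510 Hz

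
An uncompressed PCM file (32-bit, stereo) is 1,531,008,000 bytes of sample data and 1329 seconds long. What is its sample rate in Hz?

144,000 Hz

Bytes = sample_rate × seconds × bytes_per_sample × channels.
sample_rate = 1,531,008,000 / (1,329 × 4 × 2) = 1,531,008,000 / 10,632 = 144,000 Hz.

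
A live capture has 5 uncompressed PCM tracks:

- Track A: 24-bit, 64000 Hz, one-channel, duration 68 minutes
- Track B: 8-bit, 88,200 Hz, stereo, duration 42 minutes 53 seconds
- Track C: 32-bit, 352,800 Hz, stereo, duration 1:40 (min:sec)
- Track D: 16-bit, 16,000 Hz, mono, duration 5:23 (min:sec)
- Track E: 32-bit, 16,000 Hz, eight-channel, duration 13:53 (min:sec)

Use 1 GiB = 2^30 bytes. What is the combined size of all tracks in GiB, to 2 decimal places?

Track A: 68 minutes = 4,080 s; 64,000 × 4,080 × 3 × 1 = 783,360,000 bytes.
Track B: 42 minutes 53 seconds = 2,573 s; 88,200 × 2,573 × 1 × 2 = 453,877,200 bytes.
Track C: 1:40 (min:sec) = 100 s; 352,800 × 100 × 4 × 2 = 282,240,000 bytes.
Track D: 5:23 (min:sec) = 323 s; 16,000 × 323 × 2 × 1 = 10,336,000 bytes.
Track E: 13:53 (min:sec) = 833 s; 16,000 × 833 × 4 × 8 = 426,496,000 bytes.
Total = 1,956,309,200 bytes = 1.82 GiB.

1.82 GiB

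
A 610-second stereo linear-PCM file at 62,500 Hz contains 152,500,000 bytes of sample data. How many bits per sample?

Bytes per sample = 152,500,000 / (62,500 × 610 × 2) = 152,500,000 / 76,250,000 = 2.
Bit depth = 2 × 8 = 16 bits.

16 bits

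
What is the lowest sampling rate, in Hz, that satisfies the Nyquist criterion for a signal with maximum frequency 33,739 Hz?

67,478 Hz

Minimum sample rate = 2 × 33,739 Hz = 67,478 Hz.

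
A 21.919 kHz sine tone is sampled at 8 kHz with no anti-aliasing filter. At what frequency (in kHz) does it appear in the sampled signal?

2.081 kHz

Nyquist = 8,000/2 = 4,000 Hz; 21,919 Hz exceeds it.
Alias = |21,919 − 3×8,000| = |21,919 − 24,000| = 2,081 Hz = 2.081 kHz.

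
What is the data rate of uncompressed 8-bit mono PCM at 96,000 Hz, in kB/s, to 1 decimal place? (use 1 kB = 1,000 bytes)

Bit rate = 96,000 × 8 × 1 = 768,000 bits/s.
768,000 / 8 = 96,000 B/s = 96.0 kB/s.

96.0 kB/s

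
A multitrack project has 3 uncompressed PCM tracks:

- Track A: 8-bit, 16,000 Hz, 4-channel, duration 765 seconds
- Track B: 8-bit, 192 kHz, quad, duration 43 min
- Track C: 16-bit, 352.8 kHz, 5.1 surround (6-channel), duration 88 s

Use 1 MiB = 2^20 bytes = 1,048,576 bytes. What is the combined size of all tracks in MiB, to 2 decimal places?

Track A: 16,000 × 765 × 1 × 4 = 48,960,000 bytes.
Track B: 43 min = 2,580 s; 192,000 × 2,580 × 1 × 4 = 1,981,440,000 bytes.
Track C: 352,800 × 88 × 2 × 6 = 372,556,800 bytes.
Total = 2,402,956,800 bytes = 2291.64 MiB.

2291.64 MiB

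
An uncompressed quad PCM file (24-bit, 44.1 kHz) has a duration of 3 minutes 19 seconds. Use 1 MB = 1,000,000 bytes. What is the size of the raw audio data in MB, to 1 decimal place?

105.3 MB

Duration = 3 minutes 19 seconds = 199 s.
Bytes = 44,100 samples/s × 199 s × 3 bytes/sample × 4 ch = 105,310,800 bytes.
105,310,800 / 1,000,000 = 105.3 MB.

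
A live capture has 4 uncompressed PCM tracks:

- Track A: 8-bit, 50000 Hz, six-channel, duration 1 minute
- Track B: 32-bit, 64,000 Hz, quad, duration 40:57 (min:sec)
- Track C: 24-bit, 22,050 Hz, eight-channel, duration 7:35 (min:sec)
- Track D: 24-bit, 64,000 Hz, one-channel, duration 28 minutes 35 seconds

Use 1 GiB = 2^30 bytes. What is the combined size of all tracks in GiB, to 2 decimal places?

Track A: 1 minute = 60 s; 50,000 × 60 × 1 × 6 = 18,000,000 bytes.
Track B: 40:57 (min:sec) = 2,457 s; 64,000 × 2,457 × 4 × 4 = 2,515,968,000 bytes.
Track C: 7:35 (min:sec) = 455 s; 22,050 × 455 × 3 × 8 = 240,786,000 bytes.
Track D: 28 minutes 35 seconds = 1,715 s; 64,000 × 1,715 × 3 × 1 = 329,280,000 bytes.
Total = 3,104,034,000 bytes = 2.89 GiB.

2.89 GiB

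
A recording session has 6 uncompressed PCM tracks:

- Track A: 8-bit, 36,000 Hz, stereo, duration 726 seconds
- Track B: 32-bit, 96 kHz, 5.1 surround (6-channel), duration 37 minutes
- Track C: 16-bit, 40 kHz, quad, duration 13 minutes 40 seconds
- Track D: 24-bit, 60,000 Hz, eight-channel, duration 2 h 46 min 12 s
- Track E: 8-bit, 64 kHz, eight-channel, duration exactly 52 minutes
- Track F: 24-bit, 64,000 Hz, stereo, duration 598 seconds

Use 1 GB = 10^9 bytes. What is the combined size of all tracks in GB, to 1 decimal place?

Track A: 36,000 × 726 × 1 × 2 = 52,272,000 bytes.
Track B: 37 minutes = 2,220 s; 96,000 × 2,220 × 4 × 6 = 5,114,880,000 bytes.
Track C: 13 minutes 40 seconds = 820 s; 40,000 × 820 × 2 × 4 = 262,400,000 bytes.
Track D: 2 h 46 min 12 s = 9,972 s; 60,000 × 9,972 × 3 × 8 = 14,359,680,000 bytes.
Track E: exactly 52 minutes = 3,120 s; 64,000 × 3,120 × 1 × 8 = 1,597,440,000 bytes.
Track F: 64,000 × 598 × 3 × 2 = 229,632,000 bytes.
Total = 21,616,304,000 bytes = 21.6 GB.

21.6 GB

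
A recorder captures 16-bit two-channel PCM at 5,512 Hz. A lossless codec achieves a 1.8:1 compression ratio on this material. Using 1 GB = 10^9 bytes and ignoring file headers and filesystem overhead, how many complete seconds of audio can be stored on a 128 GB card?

10,449,927 seconds

Uncompressed byte rate = 5,512 × 2 × 2 = 22,048 bytes/s.
After 1.8:1 compression, effective rate ≈ 12248.89 bytes/s.
Capacity = 128 × 1,000,000,000 = 128,000,000,000 bytes.
128,000,000,000 / effective rate ≈ 10449927.43 s → 10,449,927 seconds.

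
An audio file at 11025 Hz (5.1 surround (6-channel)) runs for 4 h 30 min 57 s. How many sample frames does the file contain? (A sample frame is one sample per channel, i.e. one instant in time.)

179,233,425 sample frames

4 h 30 min 57 s = 16,257 s.
11,025 samples/s × 16,257 s = 179,233,425 frames.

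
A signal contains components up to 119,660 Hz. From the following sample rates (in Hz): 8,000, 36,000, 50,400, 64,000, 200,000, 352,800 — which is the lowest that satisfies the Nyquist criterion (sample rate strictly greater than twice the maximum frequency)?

Need sample rate > 2 × 119,660 = 239,320 Hz.
Lowest listed rate above 239,320 Hz is 352,800 Hz.

352,800 Hz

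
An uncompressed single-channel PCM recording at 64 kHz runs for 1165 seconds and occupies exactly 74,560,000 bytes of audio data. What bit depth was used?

8 bits

Bytes per sample = 74,560,000 / (64,000 × 1,165 × 1) = 74,560,000 / 74,560,000 = 1.
Bit depth = 1 × 8 = 8 bits.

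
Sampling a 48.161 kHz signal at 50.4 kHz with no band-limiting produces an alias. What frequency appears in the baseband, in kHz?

2.239 kHz

Nyquist = 50,400/2 = 25,200 Hz; 48,161 Hz exceeds it.
Alias = |48,161 − 1×50,400| = |48,161 − 50,400| = 2,239 Hz = 2.239 kHz.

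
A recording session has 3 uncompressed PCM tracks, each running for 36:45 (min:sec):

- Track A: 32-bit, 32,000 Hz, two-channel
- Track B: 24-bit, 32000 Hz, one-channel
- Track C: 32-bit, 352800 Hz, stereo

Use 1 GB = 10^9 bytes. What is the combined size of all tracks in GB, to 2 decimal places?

7.00 GB

36:45 (min:sec) = 2,205 s.
Track A: 32,000 × 2,205 × 4 × 2 = 564,480,000 bytes.
Track B: 32,000 × 2,205 × 3 × 1 = 211,680,000 bytes.
Track C: 352,800 × 2,205 × 4 × 2 = 6,223,392,000 bytes.
Total = 6,999,552,000 bytes = 7.00 GB.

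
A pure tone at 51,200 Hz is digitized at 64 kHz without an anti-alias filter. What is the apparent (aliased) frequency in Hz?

Nyquist = 64,000/2 = 32,000 Hz; 51,200 Hz exceeds it.
Alias = |51,200 − 1×64,000| = |51,200 − 64,000| = 12,800 Hz.

12,800 Hz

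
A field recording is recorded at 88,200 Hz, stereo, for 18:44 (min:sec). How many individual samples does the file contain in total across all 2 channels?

198,273,600 samples

18:44 (min:sec) = 1,124 s.
88,200 × 1,124 s × 2 ch = 198,273,600 samples.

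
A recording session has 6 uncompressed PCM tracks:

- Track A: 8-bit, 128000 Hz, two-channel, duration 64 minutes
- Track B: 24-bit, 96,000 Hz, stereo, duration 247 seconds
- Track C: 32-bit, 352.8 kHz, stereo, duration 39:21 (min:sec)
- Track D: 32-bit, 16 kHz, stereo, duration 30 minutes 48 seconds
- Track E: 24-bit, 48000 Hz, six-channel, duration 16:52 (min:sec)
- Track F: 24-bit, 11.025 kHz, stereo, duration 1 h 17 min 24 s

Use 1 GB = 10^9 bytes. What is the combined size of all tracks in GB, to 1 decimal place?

Track A: 64 minutes = 3,840 s; 128,000 × 3,840 × 1 × 2 = 983,040,000 bytes.
Track B: 96,000 × 247 × 3 × 2 = 142,272,000 bytes.
Track C: 39:21 (min:sec) = 2,361 s; 352,800 × 2,361 × 4 × 2 = 6,663,686,400 bytes.
Track D: 30 minutes 48 seconds = 1,848 s; 16,000 × 1,848 × 4 × 2 = 236,544,000 bytes.
Track E: 16:52 (min:sec) = 1,012 s; 48,000 × 1,012 × 3 × 6 = 874,368,000 bytes.
Track F: 1 h 17 min 24 s = 4,644 s; 11,025 × 4,644 × 3 × 2 = 307,200,600 bytes.
Total = 9,207,111,000 bytes = 9.2 GB.

9.2 GB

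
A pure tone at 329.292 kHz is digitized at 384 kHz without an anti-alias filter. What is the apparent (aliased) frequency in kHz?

Nyquist = 384,000/2 = 192,000 Hz; 329,292 Hz exceeds it.
Alias = |329,292 − 1×384,000| = |329,292 − 384,000| = 54,708 Hz = 54.708 kHz.

54.708 kHz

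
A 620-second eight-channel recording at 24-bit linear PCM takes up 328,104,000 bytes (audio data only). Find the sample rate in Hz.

22,050 Hz

Bytes = sample_rate × seconds × bytes_per_sample × channels.
sample_rate = 328,104,000 / (620 × 3 × 8) = 328,104,000 / 14,880 = 22,050 Hz.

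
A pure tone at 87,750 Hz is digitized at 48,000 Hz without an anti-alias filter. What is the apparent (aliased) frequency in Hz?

8,250 Hz

Nyquist = 48,000/2 = 24,000 Hz; 87,750 Hz exceeds it.
Alias = |87,750 − 2×48,000| = |87,750 − 96,000| = 8,250 Hz.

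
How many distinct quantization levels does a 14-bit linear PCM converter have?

2^14 = 16,384.

16,384 levels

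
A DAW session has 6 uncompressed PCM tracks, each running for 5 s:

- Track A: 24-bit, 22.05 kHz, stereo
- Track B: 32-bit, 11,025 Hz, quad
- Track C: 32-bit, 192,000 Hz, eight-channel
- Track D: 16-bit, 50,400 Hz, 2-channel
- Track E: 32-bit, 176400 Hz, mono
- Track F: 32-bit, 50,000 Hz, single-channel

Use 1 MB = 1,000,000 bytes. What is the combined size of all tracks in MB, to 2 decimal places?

37.80 MB

Track A: 22,050 × 5 × 3 × 2 = 661,500 bytes.
Track B: 11,025 × 5 × 4 × 4 = 882,000 bytes.
Track C: 192,000 × 5 × 4 × 8 = 30,720,000 bytes.
Track D: 50,400 × 5 × 2 × 2 = 1,008,000 bytes.
Track E: 176,400 × 5 × 4 × 1 = 3,528,000 bytes.
Track F: 50,000 × 5 × 4 × 1 = 1,000,000 bytes.
Total = 37,799,500 bytes = 37.80 MB.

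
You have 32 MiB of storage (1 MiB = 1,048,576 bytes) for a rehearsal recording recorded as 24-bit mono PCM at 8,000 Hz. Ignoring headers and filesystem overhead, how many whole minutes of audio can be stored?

23 minutes

Uncompressed byte rate = 8,000 × 3 × 1 = 24,000 bytes/s.
Capacity = 32 × 1,048,576 = 33,554,432 bytes.
33,554,432 / 24,000 ≈ 1398.1 s → 23 minutes.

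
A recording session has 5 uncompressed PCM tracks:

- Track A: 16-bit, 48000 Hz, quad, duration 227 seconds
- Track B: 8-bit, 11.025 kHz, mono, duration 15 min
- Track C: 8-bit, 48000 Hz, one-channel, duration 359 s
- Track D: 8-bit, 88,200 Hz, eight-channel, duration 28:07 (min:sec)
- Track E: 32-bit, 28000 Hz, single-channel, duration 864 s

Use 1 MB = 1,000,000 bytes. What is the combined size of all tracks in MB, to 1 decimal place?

Track A: 48,000 × 227 × 2 × 4 = 87,168,000 bytes.
Track B: 15 min = 900 s; 11,025 × 900 × 1 × 1 = 9,922,500 bytes.
Track C: 48,000 × 359 × 1 × 1 = 17,232,000 bytes.
Track D: 28:07 (min:sec) = 1,687 s; 88,200 × 1,687 × 1 × 8 = 1,190,347,200 bytes.
Track E: 28,000 × 864 × 4 × 1 = 96,768,000 bytes.
Total = 1,401,437,700 bytes = 1401.4 MB.

1401.4 MB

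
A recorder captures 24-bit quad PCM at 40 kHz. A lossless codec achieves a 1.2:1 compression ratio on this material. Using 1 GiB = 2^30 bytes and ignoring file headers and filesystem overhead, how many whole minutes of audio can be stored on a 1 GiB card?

Uncompressed byte rate = 40,000 × 3 × 4 = 480,000 bytes/s.
After 1.2:1 compression, effective rate ≈ 400000 bytes/s.
Capacity = 1 × 1,073,741,824 = 1,073,741,824 bytes.
1,073,741,824 / effective rate ≈ 2684.35 s → 44 minutes.

44 minutes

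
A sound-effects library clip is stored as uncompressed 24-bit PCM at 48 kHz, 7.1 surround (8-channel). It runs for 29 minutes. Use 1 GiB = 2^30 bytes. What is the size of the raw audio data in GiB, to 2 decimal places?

1.87 GiB

Duration = 29 minutes = 1,740 s.
Bytes = 48,000 samples/s × 1,740 s × 3 bytes/sample × 8 ch = 2,004,480,000 bytes.
2,004,480,000 / 1,073,741,824 = 1.87 GiB.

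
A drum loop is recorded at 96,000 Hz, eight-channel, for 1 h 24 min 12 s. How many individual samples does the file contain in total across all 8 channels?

3,879,936,000 samples

1 h 24 min 12 s = 5,052 s.
96,000 × 5,052 s × 8 ch = 3,879,936,000 samples.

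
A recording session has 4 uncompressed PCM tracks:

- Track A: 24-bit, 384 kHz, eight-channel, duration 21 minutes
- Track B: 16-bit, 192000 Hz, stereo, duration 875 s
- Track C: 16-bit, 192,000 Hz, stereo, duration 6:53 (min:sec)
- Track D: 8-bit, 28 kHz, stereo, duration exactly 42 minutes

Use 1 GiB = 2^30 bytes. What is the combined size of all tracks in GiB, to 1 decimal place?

Track A: 21 minutes = 1,260 s; 384,000 × 1,260 × 3 × 8 = 11,612,160,000 bytes.
Track B: 192,000 × 875 × 2 × 2 = 672,000,000 bytes.
Track C: 6:53 (min:sec) = 413 s; 192,000 × 413 × 2 × 2 = 317,184,000 bytes.
Track D: exactly 42 minutes = 2,520 s; 28,000 × 2,520 × 1 × 2 = 141,120,000 bytes.
Total = 12,742,464,000 bytes = 11.9 GiB.

11.9 GiB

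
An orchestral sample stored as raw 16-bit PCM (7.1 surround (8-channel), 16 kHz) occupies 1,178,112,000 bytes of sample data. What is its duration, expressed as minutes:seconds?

Byte rate = 16,000 × 2 × 8 = 256,000 bytes/s.
Duration = 1,178,112,000 / 256,000 = 4,602 s.
4,602 s = 76:42.

76:42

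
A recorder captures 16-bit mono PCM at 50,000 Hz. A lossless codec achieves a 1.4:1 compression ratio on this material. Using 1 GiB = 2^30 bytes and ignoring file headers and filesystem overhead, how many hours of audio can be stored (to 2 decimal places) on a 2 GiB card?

8.35 hours

Uncompressed byte rate = 50,000 × 2 × 1 = 100,000 bytes/s.
After 1.4:1 compression, effective rate ≈ 71428.57 bytes/s.
Capacity = 2 × 1,073,741,824 = 2,147,483,648 bytes.
2,147,483,648 / effective rate ≈ 30064.77 s → 8.35 hours.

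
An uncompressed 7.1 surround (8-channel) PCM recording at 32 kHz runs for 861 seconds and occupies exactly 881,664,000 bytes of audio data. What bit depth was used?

32 bits

Bytes per sample = 881,664,000 / (32,000 × 861 × 8) = 881,664,000 / 220,416,000 = 4.
Bit depth = 4 × 8 = 32 bits.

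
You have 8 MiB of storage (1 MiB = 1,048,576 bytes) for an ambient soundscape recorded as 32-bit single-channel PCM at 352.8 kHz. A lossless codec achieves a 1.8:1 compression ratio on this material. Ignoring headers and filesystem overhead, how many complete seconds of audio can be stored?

10 seconds

Uncompressed byte rate = 352,800 × 4 × 1 = 1,411,200 bytes/s.
After 1.8:1 compression, effective rate ≈ 784000 bytes/s.
Capacity = 8 × 1,048,576 = 8,388,608 bytes.
8,388,608 / effective rate ≈ 10.7 s → 10 seconds.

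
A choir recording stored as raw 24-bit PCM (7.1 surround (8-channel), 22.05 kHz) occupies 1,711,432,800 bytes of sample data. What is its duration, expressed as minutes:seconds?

53:54

Byte rate = 22,050 × 3 × 8 = 529,200 bytes/s.
Duration = 1,711,432,800 / 529,200 = 3,234 s.
3,234 s = 53:54.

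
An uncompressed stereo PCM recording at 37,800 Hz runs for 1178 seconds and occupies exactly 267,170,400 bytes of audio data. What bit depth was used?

24 bits

Bytes per sample = 267,170,400 / (37,800 × 1,178 × 2) = 267,170,400 / 89,056,800 = 3.
Bit depth = 3 × 8 = 24 bits.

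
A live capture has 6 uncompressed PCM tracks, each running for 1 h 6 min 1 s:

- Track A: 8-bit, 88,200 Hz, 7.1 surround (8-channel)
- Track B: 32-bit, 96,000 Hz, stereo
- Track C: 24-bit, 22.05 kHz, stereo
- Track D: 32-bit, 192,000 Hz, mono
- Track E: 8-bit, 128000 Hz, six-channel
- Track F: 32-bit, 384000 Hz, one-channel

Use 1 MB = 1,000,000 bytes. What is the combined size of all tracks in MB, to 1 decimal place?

1 h 6 min 1 s = 3,961 s.
Track A: 88,200 × 3,961 × 1 × 8 = 2,794,881,600 bytes.
Track B: 96,000 × 3,961 × 4 × 2 = 3,042,048,000 bytes.
Track C: 22,050 × 3,961 × 3 × 2 = 524,040,300 bytes.
Track D: 192,000 × 3,961 × 4 × 1 = 3,042,048,000 bytes.
Track E: 128,000 × 3,961 × 1 × 6 = 3,042,048,000 bytes.
Track F: 384,000 × 3,961 × 4 × 1 = 6,084,096,000 bytes.
Total = 18,529,161,900 bytes = 18529.2 MB.

18529.2 MB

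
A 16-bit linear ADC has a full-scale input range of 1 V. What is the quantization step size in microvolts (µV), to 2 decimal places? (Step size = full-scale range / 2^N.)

15.26 µV

1 V / 2^16 = 1 / 65,536 V = 15.26 µV.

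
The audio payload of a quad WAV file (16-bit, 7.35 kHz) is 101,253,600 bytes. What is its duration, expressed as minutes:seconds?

28:42

Byte rate = 7,350 × 2 × 4 = 58,800 bytes/s.
Duration = 101,253,600 / 58,800 = 1,722 s.
1,722 s = 28:42.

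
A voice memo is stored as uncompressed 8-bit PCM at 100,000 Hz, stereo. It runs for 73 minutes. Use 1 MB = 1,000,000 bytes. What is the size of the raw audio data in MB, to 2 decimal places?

876.00 MB

Duration = 73 minutes = 4,380 s.
Bytes = 100,000 samples/s × 4,380 s × 1 bytes/sample × 2 ch = 876,000,000 bytes.
876,000,000 / 1,000,000 = 876.00 MB.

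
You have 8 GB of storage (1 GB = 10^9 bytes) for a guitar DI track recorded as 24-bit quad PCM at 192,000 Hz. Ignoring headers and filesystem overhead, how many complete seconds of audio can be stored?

3,472 seconds

Uncompressed byte rate = 192,000 × 3 × 4 = 2,304,000 bytes/s.
Capacity = 8 × 1,000,000,000 = 8,000,000,000 bytes.
8,000,000,000 / 2,304,000 ≈ 3472.22 s → 3,472 seconds.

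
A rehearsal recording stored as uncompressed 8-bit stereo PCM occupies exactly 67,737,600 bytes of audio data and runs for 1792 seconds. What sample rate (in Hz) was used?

Bytes = sample_rate × seconds × bytes_per_sample × channels.
sample_rate = 67,737,600 / (1,792 × 1 × 2) = 67,737,600 / 3,584 = 18,900 Hz.

18,900 Hz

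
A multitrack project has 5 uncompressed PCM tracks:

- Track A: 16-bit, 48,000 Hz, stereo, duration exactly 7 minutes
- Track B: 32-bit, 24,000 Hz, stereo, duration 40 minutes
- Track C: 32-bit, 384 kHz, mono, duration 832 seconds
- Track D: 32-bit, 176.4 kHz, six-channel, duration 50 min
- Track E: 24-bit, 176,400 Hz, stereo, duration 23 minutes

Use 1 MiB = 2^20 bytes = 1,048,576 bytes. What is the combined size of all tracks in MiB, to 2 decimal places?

Track A: exactly 7 minutes = 420 s; 48,000 × 420 × 2 × 2 = 80,640,000 bytes.
Track B: 40 minutes = 2,400 s; 24,000 × 2,400 × 4 × 2 = 460,800,000 bytes.
Track C: 384,000 × 832 × 4 × 1 = 1,277,952,000 bytes.
Track D: 50 min = 3,000 s; 176,400 × 3,000 × 4 × 6 = 12,700,800,000 bytes.
Track E: 23 minutes = 1,380 s; 176,400 × 1,380 × 3 × 2 = 1,460,592,000 bytes.
Total = 15,980,784,000 bytes = 15240.46 MiB.

15240.46 MiB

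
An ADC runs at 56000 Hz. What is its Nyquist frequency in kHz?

Nyquist frequency = sample rate / 2 = 56,000 / 2 = 28 kHz.

28 kHz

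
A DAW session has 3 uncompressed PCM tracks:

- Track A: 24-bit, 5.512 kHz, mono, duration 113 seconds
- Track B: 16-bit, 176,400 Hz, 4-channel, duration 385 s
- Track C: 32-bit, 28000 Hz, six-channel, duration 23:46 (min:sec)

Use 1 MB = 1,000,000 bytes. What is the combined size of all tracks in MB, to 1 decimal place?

Track A: 5,512 × 113 × 3 × 1 = 1,868,568 bytes.
Track B: 176,400 × 385 × 2 × 4 = 543,312,000 bytes.
Track C: 23:46 (min:sec) = 1,426 s; 28,000 × 1,426 × 4 × 6 = 958,272,000 bytes.
Total = 1,503,452,568 bytes = 1503.5 MB.

1503.5 MB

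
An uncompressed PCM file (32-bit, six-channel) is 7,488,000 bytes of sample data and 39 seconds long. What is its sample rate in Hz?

8,000 Hz

Bytes = sample_rate × seconds × bytes_per_sample × channels.
sample_rate = 7,488,000 / (39 × 4 × 6) = 7,488,000 / 936 = 8,000 Hz.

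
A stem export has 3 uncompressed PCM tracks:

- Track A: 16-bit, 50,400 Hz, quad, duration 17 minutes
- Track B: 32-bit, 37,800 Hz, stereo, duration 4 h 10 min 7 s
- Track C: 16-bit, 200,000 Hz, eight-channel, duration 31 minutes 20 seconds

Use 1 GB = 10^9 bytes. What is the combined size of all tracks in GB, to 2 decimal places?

Track A: 17 minutes = 1,020 s; 50,400 × 1,020 × 2 × 4 = 411,264,000 bytes.
Track B: 4 h 10 min 7 s = 15,007 s; 37,800 × 15,007 × 4 × 2 = 4,538,116,800 bytes.
Track C: 31 minutes 20 seconds = 1,880 s; 200,000 × 1,880 × 2 × 8 = 6,016,000,000 bytes.
Total = 10,965,380,800 bytes = 10.97 GB.

10.97 GB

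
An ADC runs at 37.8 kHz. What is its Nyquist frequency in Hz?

18,900 Hz

Nyquist frequency = sample rate / 2 = 37,800 / 2 = 18,900 Hz.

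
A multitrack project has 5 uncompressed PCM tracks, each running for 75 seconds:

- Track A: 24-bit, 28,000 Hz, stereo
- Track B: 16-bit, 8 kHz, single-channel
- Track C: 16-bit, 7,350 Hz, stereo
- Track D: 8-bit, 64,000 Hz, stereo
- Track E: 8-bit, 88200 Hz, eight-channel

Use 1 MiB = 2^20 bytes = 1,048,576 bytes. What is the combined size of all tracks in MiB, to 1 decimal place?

74.9 MiB

Track A: 28,000 × 75 × 3 × 2 = 12,600,000 bytes.
Track B: 8,000 × 75 × 2 × 1 = 1,200,000 bytes.
Track C: 7,350 × 75 × 2 × 2 = 2,205,000 bytes.
Track D: 64,000 × 75 × 1 × 2 = 9,600,000 bytes.
Track E: 88,200 × 75 × 1 × 8 = 52,920,000 bytes.
Total = 78,525,000 bytes = 74.9 MiB.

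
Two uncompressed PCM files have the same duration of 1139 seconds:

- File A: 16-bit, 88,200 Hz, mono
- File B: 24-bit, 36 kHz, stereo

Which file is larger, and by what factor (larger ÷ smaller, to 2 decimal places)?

File B, by a factor of 1.22

File A: 88,200 × 2 × 1 = 176,400 bytes/s.
File B: 36,000 × 3 × 2 = 216,000 bytes/s.
File B is larger; ratio = 246,024,000 / 200,919,600 = 1.22.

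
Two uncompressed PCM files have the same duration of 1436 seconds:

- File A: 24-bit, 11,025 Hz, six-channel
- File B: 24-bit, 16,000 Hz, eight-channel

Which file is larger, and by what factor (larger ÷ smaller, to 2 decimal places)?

File A: 11,025 × 3 × 6 = 198,450 bytes/s.
File B: 16,000 × 3 × 8 = 384,000 bytes/s.
File B is larger; ratio = 551,424,000 / 284,974,200 = 1.93.

File B, by a factor of 1.93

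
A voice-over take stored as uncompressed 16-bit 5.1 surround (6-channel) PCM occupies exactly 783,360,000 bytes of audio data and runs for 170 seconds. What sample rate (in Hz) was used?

384,000 Hz

Bytes = sample_rate × seconds × bytes_per_sample × channels.
sample_rate = 783,360,000 / (170 × 2 × 6) = 783,360,000 / 2,040 = 384,000 Hz.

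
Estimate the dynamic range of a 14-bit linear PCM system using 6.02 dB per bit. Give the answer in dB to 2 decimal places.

84.28 dB

14 × 6.02 = 84.28 dB.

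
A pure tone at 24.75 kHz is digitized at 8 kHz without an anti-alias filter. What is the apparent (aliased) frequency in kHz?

Nyquist = 8,000/2 = 4,000 Hz; 24,750 Hz exceeds it.
Alias = |24,750 − 3×8,000| = |24,750 − 24,000| = 750 Hz = 0.75 kHz.

0.75 kHz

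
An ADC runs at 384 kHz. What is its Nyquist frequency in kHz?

192 kHz

Nyquist frequency = sample rate / 2 = 384,000 / 2 = 192 kHz.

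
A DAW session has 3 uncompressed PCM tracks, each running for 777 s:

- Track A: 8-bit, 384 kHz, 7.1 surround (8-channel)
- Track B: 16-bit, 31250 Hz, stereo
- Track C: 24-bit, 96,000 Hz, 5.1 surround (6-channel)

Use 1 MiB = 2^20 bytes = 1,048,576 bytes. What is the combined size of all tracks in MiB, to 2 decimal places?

Track A: 384,000 × 777 × 1 × 8 = 2,386,944,000 bytes.
Track B: 31,250 × 777 × 2 × 2 = 97,125,000 bytes.
Track C: 96,000 × 777 × 3 × 6 = 1,342,656,000 bytes.
Total = 3,826,725,000 bytes = 3649.45 MiB.

3649.45 MiB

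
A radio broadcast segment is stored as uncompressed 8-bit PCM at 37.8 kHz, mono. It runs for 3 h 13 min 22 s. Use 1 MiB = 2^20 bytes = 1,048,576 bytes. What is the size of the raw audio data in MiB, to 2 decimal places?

Duration = 3 h 13 min 22 s = 11,602 s.
Bytes = 37,800 samples/s × 11,602 s × 1 bytes/sample × 1 ch = 438,555,600 bytes.
438,555,600 / 1,048,576 = 418.24 MiB.

418.24 MiB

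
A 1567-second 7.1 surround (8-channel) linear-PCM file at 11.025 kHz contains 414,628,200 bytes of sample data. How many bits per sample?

24 bits

Bytes per sample = 414,628,200 / (11,025 × 1,567 × 8) = 414,628,200 / 138,209,400 = 3.
Bit depth = 3 × 8 = 24 bits.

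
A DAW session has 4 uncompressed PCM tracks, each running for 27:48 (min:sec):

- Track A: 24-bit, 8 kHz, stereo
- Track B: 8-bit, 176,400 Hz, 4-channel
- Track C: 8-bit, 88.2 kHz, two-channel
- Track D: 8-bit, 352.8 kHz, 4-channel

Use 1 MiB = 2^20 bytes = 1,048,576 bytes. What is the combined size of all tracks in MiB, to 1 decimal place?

3724.2 MiB

27:48 (min:sec) = 1,668 s.
Track A: 8,000 × 1,668 × 3 × 2 = 80,064,000 bytes.
Track B: 176,400 × 1,668 × 1 × 4 = 1,176,940,800 bytes.
Track C: 88,200 × 1,668 × 1 × 2 = 294,235,200 bytes.
Track D: 352,800 × 1,668 × 1 × 4 = 2,353,881,600 bytes.
Total = 3,905,121,600 bytes = 3724.2 MiB.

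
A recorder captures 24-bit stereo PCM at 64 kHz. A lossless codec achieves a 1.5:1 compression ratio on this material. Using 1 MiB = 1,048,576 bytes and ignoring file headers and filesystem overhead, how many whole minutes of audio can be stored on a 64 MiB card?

Uncompressed byte rate = 64,000 × 3 × 2 = 384,000 bytes/s.
After 1.5:1 compression, effective rate ≈ 256000 bytes/s.
Capacity = 64 × 1,048,576 = 67,108,864 bytes.
67,108,864 / effective rate ≈ 262.14 s → 4 minutes.

4 minutes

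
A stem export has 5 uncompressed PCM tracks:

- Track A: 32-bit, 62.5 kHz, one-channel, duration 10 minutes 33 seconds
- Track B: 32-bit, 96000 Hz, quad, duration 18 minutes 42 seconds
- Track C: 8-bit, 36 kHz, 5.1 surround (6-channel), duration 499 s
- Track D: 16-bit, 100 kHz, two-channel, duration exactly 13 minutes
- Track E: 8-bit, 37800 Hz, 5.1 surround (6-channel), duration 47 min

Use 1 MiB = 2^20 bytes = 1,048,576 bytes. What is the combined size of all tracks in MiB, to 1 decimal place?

2804.8 MiB

Track A: 10 minutes 33 seconds = 633 s; 62,500 × 633 × 4 × 1 = 158,250,000 bytes.
Track B: 18 minutes 42 seconds = 1,122 s; 96,000 × 1,122 × 4 × 4 = 1,723,392,000 bytes.
Track C: 36,000 × 499 × 1 × 6 = 107,784,000 bytes.
Track D: exactly 13 minutes = 780 s; 100,000 × 780 × 2 × 2 = 312,000,000 bytes.
Track E: 47 min = 2,820 s; 37,800 × 2,820 × 1 × 6 = 639,576,000 bytes.
Total = 2,941,002,000 bytes = 2804.8 MiB.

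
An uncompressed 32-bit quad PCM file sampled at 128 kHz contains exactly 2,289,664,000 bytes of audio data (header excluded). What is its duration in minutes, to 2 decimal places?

Byte rate = 128,000 × 4 × 4 = 2,048,000 bytes/s.
Duration = 2,289,664,000 / 2,048,000 = 1,118 s.
1,118 s / 60 = 18.63 minutes.

18.63 minutes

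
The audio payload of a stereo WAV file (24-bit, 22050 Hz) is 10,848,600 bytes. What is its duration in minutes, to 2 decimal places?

1.37 minutes

Byte rate = 22,050 × 3 × 2 = 132,300 bytes/s.
Duration = 10,848,600 / 132,300 = 82 s.
82 s / 60 = 1.37 minutes.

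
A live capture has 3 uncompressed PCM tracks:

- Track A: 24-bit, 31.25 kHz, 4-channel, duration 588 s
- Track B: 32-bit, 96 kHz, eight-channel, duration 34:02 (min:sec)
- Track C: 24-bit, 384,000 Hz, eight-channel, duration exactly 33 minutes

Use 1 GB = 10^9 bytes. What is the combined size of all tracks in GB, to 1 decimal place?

Track A: 31,250 × 588 × 3 × 4 = 220,500,000 bytes.
Track B: 34:02 (min:sec) = 2,042 s; 96,000 × 2,042 × 4 × 8 = 6,273,024,000 bytes.
Track C: exactly 33 minutes = 1,980 s; 384,000 × 1,980 × 3 × 8 = 18,247,680,000 bytes.
Total = 24,741,204,000 bytes = 24.7 GB.

24.7 GB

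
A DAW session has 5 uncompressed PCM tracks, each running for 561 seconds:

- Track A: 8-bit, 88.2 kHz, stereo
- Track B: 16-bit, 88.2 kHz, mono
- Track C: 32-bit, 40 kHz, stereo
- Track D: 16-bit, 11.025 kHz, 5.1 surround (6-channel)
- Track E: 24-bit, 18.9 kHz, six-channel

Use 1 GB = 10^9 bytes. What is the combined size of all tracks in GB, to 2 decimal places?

0.64 GB

Track A: 88,200 × 561 × 1 × 2 = 98,960,400 bytes.
Track B: 88,200 × 561 × 2 × 1 = 98,960,400 bytes.
Track C: 40,000 × 561 × 4 × 2 = 179,520,000 bytes.
Track D: 11,025 × 561 × 2 × 6 = 74,220,300 bytes.
Track E: 18,900 × 561 × 3 × 6 = 190,852,200 bytes.
Total = 642,513,300 bytes = 0.64 GB.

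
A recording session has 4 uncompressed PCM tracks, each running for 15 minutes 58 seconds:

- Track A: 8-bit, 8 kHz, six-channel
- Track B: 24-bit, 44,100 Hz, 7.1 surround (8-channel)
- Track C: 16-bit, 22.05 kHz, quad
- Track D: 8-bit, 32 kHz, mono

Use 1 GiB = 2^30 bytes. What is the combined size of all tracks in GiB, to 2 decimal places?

1.17 GiB

15 minutes 58 seconds = 958 s.
Track A: 8,000 × 958 × 1 × 6 = 45,984,000 bytes.
Track B: 44,100 × 958 × 3 × 8 = 1,013,947,200 bytes.
Track C: 22,050 × 958 × 2 × 4 = 168,991,200 bytes.
Track D: 32,000 × 958 × 1 × 1 = 30,656,000 bytes.
Total = 1,259,578,400 bytes = 1.17 GiB.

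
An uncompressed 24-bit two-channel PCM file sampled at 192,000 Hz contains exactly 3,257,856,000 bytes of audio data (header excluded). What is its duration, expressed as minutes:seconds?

47:08

Byte rate = 192,000 × 3 × 2 = 1,152,000 bytes/s.
Duration = 3,257,856,000 / 1,152,000 = 2,828 s.
2,828 s = 47:08.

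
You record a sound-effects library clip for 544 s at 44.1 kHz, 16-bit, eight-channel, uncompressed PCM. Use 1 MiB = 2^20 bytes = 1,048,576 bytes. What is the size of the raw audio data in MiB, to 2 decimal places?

366.06 MiB

Bytes = 44,100 samples/s × 544 s × 2 bytes/sample × 8 ch = 383,846,400 bytes.
383,846,400 / 1,048,576 = 366.06 MiB.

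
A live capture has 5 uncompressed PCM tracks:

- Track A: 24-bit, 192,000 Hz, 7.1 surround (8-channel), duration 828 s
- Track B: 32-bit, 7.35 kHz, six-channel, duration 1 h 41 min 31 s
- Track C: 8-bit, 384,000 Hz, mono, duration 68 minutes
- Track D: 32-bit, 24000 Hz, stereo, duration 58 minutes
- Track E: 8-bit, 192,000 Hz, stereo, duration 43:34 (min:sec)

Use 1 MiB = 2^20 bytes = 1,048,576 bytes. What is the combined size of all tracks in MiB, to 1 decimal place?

Track A: 192,000 × 828 × 3 × 8 = 3,815,424,000 bytes.
Track B: 1 h 41 min 31 s = 6,091 s; 7,350 × 6,091 × 4 × 6 = 1,074,452,400 bytes.
Track C: 68 minutes = 4,080 s; 384,000 × 4,080 × 1 × 1 = 1,566,720,000 bytes.
Track D: 58 minutes = 3,480 s; 24,000 × 3,480 × 4 × 2 = 668,160,000 bytes.
Track E: 43:34 (min:sec) = 2,614 s; 192,000 × 2,614 × 1 × 2 = 1,003,776,000 bytes.
Total = 8,128,532,400 bytes = 7752.0 MiB.

7752.0 MiB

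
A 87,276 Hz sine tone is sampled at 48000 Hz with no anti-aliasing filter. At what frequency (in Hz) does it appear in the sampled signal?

8,724 Hz

Nyquist = 48,000/2 = 24,000 Hz; 87,276 Hz exceeds it.
Alias = |87,276 − 2×48,000| = |87,276 − 96,000| = 8,724 Hz.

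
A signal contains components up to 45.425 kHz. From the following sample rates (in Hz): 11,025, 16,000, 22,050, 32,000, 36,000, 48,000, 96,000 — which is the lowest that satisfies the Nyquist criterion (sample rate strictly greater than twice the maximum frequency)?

96,000 Hz

Need sample rate > 2 × 45,425 = 90,850 Hz.
Lowest listed rate above 90,850 Hz is 96,000 Hz.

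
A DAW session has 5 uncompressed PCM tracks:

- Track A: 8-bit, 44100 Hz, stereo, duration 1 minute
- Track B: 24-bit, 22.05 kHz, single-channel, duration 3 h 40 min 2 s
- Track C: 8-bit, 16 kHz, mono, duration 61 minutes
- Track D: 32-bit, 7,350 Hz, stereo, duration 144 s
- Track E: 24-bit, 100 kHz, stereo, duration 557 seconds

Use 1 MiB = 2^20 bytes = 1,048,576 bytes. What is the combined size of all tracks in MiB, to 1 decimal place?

Track A: 1 minute = 60 s; 44,100 × 60 × 1 × 2 = 5,292,000 bytes.
Track B: 3 h 40 min 2 s = 13,202 s; 22,050 × 13,202 × 3 × 1 = 873,312,300 bytes.
Track C: 61 minutes = 3,660 s; 16,000 × 3,660 × 1 × 1 = 58,560,000 bytes.
Track D: 7,350 × 144 × 4 × 2 = 8,467,200 bytes.
Track E: 100,000 × 557 × 3 × 2 = 334,200,000 bytes.
Total = 1,279,831,500 bytes = 1220.5 MiB.

1220.5 MiB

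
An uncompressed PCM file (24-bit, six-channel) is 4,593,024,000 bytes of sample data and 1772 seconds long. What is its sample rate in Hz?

Bytes = sample_rate × seconds × bytes_per_sample × channels.
sample_rate = 4,593,024,000 / (1,772 × 3 × 6) = 4,593,024,000 / 31,896 = 144,000 Hz.

144,000 Hz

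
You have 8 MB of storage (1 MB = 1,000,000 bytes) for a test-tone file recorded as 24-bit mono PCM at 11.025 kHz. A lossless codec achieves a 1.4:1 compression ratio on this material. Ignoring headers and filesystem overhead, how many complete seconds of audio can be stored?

Uncompressed byte rate = 11,025 × 3 × 1 = 33,075 bytes/s.
After 1.4:1 compression, effective rate ≈ 23625 bytes/s.
Capacity = 8 × 1,000,000 = 8,000,000 bytes.
8,000,000 / effective rate ≈ 338.62 s → 338 seconds.

338 seconds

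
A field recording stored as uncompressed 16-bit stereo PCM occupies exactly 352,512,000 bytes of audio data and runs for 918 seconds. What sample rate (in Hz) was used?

96,000 Hz

Bytes = sample_rate × seconds × bytes_per_sample × channels.
sample_rate = 352,512,000 / (918 × 2 × 2) = 352,512,000 / 3,672 = 96,000 Hz.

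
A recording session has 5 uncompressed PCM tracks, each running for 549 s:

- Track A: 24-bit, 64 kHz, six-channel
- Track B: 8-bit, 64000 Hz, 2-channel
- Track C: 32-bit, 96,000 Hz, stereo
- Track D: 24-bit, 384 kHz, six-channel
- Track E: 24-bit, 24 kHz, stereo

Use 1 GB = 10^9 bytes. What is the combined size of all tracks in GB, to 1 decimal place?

Track A: 64,000 × 549 × 3 × 6 = 632,448,000 bytes.
Track B: 64,000 × 549 × 1 × 2 = 70,272,000 bytes.
Track C: 96,000 × 549 × 4 × 2 = 421,632,000 bytes.
Track D: 384,000 × 549 × 3 × 6 = 3,794,688,000 bytes.
Track E: 24,000 × 549 × 3 × 2 = 79,056,000 bytes.
Total = 4,998,096,000 bytes = 5.0 GB.

5.0 GB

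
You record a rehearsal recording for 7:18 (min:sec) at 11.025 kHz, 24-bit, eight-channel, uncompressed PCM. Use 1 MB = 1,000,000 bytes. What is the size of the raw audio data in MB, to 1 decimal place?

115.9 MB

Duration = 7:18 (min:sec) = 438 s.
Bytes = 11,025 samples/s × 438 s × 3 bytes/sample × 8 ch = 115,894,800 bytes.
115,894,800 / 1,000,000 = 115.9 MB.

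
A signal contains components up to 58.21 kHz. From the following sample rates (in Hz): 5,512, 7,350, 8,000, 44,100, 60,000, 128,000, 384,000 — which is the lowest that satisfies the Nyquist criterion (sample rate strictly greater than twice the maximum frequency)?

Need sample rate > 2 × 58,210 = 116,420 Hz.
Lowest listed rate above 116,420 Hz is 128,000 Hz.

128,000 Hz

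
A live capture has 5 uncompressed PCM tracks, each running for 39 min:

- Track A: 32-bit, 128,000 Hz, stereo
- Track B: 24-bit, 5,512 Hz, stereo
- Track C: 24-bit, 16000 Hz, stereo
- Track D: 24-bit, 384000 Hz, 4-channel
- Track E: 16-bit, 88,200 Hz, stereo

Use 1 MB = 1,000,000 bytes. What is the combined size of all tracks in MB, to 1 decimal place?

39 min = 2,340 s.
Track A: 128,000 × 2,340 × 4 × 2 = 2,396,160,000 bytes.
Track B: 5,512 × 2,340 × 3 × 2 = 77,388,480 bytes.
Track C: 16,000 × 2,340 × 3 × 2 = 224,640,000 bytes.
Track D: 384,000 × 2,340 × 3 × 4 = 10,782,720,000 bytes.
Track E: 88,200 × 2,340 × 2 × 2 = 825,552,000 bytes.
Total = 14,306,460,480 bytes = 14306.5 MB.

14306.5 MB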